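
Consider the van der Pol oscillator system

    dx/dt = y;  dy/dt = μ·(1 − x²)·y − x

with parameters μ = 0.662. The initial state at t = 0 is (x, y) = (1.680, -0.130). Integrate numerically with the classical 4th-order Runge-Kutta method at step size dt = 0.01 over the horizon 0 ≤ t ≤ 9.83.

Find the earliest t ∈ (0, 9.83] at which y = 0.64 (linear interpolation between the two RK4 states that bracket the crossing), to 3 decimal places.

t=0.000: state=(1.680, -0.130)
step 1 (dt=0.01): k1=(-0.130, -1.523), k2=(-0.138, -1.514), k3=(-0.138, -1.514), k4=(-0.145, -1.504); state += dt/6·(k1+2k2+2k3+k4)
t=0.010: state=(1.679, -0.145)
t=0.020: state=(1.677, -0.160)
t=0.030: state=(1.675, -0.175)
continuing one RK4 step at a time; state shown every 50 steps (Δt=0.5):
t=0.500: state=(1.457, -0.711)
t=1.000: state=(0.989, -1.172)
t=1.500: state=(0.261, -1.769)
t=2.000: state=(-0.769, -2.230)
t=2.500: state=(-1.701, -1.222)
t=3.000: state=(-1.948, 0.099)
t=3.440: state=(-1.771, 0.638)
next step: t=3.450: state=(-1.765, 0.647) — y has crossed 0.64
linear interpolation between t=3.440 (0.63831) and t=3.450 (0.64695) → t≈3.442

t = 3.442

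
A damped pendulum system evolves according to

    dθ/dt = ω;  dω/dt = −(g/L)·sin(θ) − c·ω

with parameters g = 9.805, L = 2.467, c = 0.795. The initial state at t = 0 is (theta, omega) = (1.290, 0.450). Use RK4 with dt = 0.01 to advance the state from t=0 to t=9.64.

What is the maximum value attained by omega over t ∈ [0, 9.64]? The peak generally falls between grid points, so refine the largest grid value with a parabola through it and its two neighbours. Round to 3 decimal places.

t=0.000: state=(1.290, 0.450)
step 1 (dt=0.01): k1=(0.450, -4.177), k2=(0.429, -4.162), k3=(0.429, -4.162), k4=(0.408, -4.148); state += dt/6·(k1+2k2+2k3+k4)
t=0.010: state=(1.294, 0.408)
t=0.020: state=(1.298, 0.367)
t=0.030: state=(1.302, 0.326)
continuing one RK4 step at a time; state shown every 50 steps (Δt=0.5):
t=0.500: state=(1.057, -1.242)
t=1.000: state=(0.237, -1.789)
t=1.500: state=(-0.481, -0.908)
t=2.000: state=(-0.616, 0.322)
t=2.500: state=(-0.266, 0.933)
t=3.000: state=(0.165, 0.666)
t=3.500: state=(0.332, -0.009)
t=4.000: state=(0.197, -0.456)
t=4.500: state=(-0.041, -0.418)
t=5.000: state=(-0.170, -0.078)
t=5.500: state=(-0.129, 0.209)
t=6.000: state=(-0.004, 0.245)
t=6.500: state=(0.083, 0.085)
t=7.000: state=(0.079, -0.087)
t=7.500: state=(0.017, -0.137)
t=8.000: state=(-0.037, -0.067)
t=8.500: state=(-0.046, 0.030)
t=9.000: state=(-0.017, 0.073)
t=9.500: state=(0.015, 0.047)
t=9.640: state=(0.021, 0.032)
largest grid value and its neighbours: omega(2.570)=0.94472, omega(2.580)=0.94493, omega(2.590)=0.94477
parabola through these three points peaks at t≈2.581 with omega≈0.94493

max omega = 0.945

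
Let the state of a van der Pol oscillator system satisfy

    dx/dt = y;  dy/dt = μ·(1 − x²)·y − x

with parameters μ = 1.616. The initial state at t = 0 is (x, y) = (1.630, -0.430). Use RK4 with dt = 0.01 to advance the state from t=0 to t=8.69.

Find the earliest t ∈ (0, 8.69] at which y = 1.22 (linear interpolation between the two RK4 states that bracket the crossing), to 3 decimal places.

t = 4.771

t=0.000: state=(1.630, -0.430)
step 1 (dt=0.01): k1=(-0.430, -0.479), k2=(-0.432, -0.475), k3=(-0.432, -0.475), k4=(-0.435, -0.471); state += dt/6·(k1+2k2+2k3+k4)
t=0.010: state=(1.626, -0.435)
t=0.020: state=(1.621, -0.439)
t=0.030: state=(1.617, -0.444)
continuing one RK4 step at a time; state shown every 50 steps (Δt=0.5):
t=0.500: state=(1.362, -0.643)
t=1.000: state=(0.964, -0.997)
t=1.500: state=(0.264, -1.982)
t=2.000: state=(-1.154, -3.246)
t=2.500: state=(-2.003, -0.260)
t=3.000: state=(-1.922, 0.361)
t=3.500: state=(-1.709, 0.480)
t=4.000: state=(-1.438, 0.619)
t=4.500: state=(-1.067, 0.904)
t=4.770: state=(-0.784, 1.218)
next step: t=4.780: state=(-0.772, 1.234) — y has crossed 1.22
linear interpolation between t=4.770 (1.21821) and t=4.780 (1.23380) → t≈4.771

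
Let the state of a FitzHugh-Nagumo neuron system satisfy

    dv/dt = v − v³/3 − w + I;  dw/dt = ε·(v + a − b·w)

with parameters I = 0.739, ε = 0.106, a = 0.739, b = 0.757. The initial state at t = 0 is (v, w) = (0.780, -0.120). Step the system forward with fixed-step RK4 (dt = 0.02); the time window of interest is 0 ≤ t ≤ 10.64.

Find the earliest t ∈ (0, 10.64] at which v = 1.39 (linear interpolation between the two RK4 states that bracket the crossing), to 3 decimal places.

t = 0.423

t=0.000: state=(0.780, -0.120)
step 1 (dt=0.02): k1=(1.481, 0.171), k2=(1.485, 0.172), k3=(1.485, 0.172), k4=(1.488, 0.174); state += dt/6·(k1+2k2+2k3+k4)
t=0.020: state=(0.810, -0.117)
t=0.040: state=(0.840, -0.113)
t=0.060: state=(0.869, -0.110)
t=0.420: state=(1.386, -0.036)
next step: t=0.440: state=(1.411, -0.031) — v has crossed 1.39
linear interpolation between t=0.420 (1.38618) and t=0.440 (1.41136) → t≈0.423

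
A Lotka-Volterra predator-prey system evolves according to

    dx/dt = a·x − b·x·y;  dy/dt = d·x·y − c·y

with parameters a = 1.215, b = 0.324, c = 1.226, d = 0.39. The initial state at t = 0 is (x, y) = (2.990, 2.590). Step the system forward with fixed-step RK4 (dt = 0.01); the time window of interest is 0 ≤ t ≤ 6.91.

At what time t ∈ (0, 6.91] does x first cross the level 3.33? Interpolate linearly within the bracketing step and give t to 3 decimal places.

t=0.000: state=(2.990, 2.590)
step 1 (dt=0.01): k1=(1.124, -0.155), k2=(1.127, -0.149), k3=(1.127, -0.149), k4=(1.129, -0.144); state += dt/6·(k1+2k2+2k3+k4)
t=0.010: state=(3.001, 2.589)
t=0.020: state=(3.013, 2.587)
t=0.030: state=(3.024, 2.586)
continuing one RK4 step at a time; state shown every 25 steps (Δt=0.25):
t=0.250: state=(3.286, 2.588)
t=0.280: state=(3.324, 2.593)
next step: t=0.290: state=(3.336, 2.595) — x has crossed 3.33
linear interpolation between t=0.280 (3.32373) and t=0.290 (3.33621) → t≈0.285

t = 0.285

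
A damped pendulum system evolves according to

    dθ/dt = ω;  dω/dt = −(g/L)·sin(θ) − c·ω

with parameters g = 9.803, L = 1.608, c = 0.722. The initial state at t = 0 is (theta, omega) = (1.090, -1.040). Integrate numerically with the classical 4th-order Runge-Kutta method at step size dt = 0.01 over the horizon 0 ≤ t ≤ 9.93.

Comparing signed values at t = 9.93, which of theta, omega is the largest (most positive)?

largest component: omega

t=0.000: state=(1.090, -1.040)
step 1 (dt=0.01): k1=(-1.040, -4.654), k2=(-1.063, -4.623), k3=(-1.063, -4.623), k4=(-1.086, -4.591); state += dt/6·(k1+2k2+2k3+k4)
t=0.010: state=(1.079, -1.086)
t=0.020: state=(1.068, -1.132)
t=0.030: state=(1.057, -1.177)
continuing one RK4 step at a time; state shown every 50 steps (Δt=0.5):
t=0.500: state=(0.165, -2.214)
t=1.000: state=(-0.648, -0.734)
t=1.500: state=(-0.528, 1.055)
t=2.000: state=(0.122, 1.207)
t=2.500: state=(0.440, -0.015)
t=3.000: state=(0.178, -0.851)
t=3.500: state=(-0.202, -0.493)
t=4.000: state=(-0.241, 0.306)
t=4.500: state=(0.001, 0.523)
t=5.000: state=(0.168, 0.088)
t=5.500: state=(0.096, -0.314)
t=6.000: state=(-0.062, -0.242)
t=6.500: state=(-0.103, 0.080)
t=7.000: state=(-0.016, 0.215)
t=7.500: state=(0.063, 0.067)
t=8.000: state=(0.047, -0.111)
t=8.500: state=(-0.017, -0.110)
t=9.000: state=(-0.042, 0.014)
t=9.500: state=(-0.012, 0.085)
t=9.930: state=(0.019, 0.050)
compare at T: theta=0.019, omega=0.050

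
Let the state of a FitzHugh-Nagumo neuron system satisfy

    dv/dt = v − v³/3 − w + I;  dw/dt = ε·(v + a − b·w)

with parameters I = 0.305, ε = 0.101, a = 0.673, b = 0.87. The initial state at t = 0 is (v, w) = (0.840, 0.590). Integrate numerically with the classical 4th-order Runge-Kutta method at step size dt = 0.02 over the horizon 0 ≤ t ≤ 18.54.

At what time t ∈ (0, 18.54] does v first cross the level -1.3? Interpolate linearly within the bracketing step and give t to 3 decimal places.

t = 8.734

t=0.000: state=(0.840, 0.590)
step 1 (dt=0.02): k1=(0.357, 0.101), k2=(0.357, 0.101), k3=(0.357, 0.101), k4=(0.357, 0.102); state += dt/6·(k1+2k2+2k3+k4)
t=0.020: state=(0.847, 0.592)
t=0.040: state=(0.854, 0.594)
t=0.060: state=(0.861, 0.596)
continuing one RK4 step at a time; state shown every 50 steps (Δt=1):
t=1.000: state=(1.158, 0.703)
t=2.000: state=(1.297, 0.830)
t=3.000: state=(1.280, 0.950)
t=4.000: state=(1.186, 1.055)
t=5.000: state=(1.042, 1.139)
t=6.000: state=(0.836, 1.200)
t=7.000: state=(0.493, 1.230)
t=8.000: state=(-0.265, 1.207)
t=8.720: state=(-1.281, 1.127)
next step: t=8.740: state=(-1.309, 1.124) — v has crossed -1.3
linear interpolation between t=8.720 (-1.28080) and t=8.740 (-1.30863) → t≈8.734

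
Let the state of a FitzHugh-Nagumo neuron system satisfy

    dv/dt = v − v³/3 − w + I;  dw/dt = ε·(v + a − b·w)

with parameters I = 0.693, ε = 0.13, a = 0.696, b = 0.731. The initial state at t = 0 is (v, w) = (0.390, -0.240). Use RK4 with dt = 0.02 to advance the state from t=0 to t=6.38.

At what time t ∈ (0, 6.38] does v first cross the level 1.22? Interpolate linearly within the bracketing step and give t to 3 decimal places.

t = 0.569

t=0.000: state=(0.390, -0.240)
step 1 (dt=0.02): k1=(1.303, 0.164), k2=(1.313, 0.166), k3=(1.313, 0.166), k4=(1.322, 0.167); state += dt/6·(k1+2k2+2k3+k4)
t=0.020: state=(0.416, -0.237)
t=0.040: state=(0.443, -0.233)
t=0.060: state=(0.470, -0.230)
continuing one RK4 step at a time; state shown every 25 steps (Δt=0.5):
t=0.500: state=(1.120, -0.137)
t=0.560: state=(1.207, -0.122)
next step: t=0.580: state=(1.236, -0.117) — v has crossed 1.22
linear interpolation between t=0.560 (1.20715) and t=0.580 (1.23567) → t≈0.569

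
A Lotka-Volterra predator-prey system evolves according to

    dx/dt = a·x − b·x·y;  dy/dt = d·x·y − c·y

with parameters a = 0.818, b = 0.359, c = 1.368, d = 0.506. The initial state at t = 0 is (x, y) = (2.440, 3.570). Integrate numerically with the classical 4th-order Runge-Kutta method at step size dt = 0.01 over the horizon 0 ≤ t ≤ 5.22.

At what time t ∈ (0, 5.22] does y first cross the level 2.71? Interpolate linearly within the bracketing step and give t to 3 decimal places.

t = 0.868

t=0.000: state=(2.440, 3.570)
step 1 (dt=0.01): k1=(-1.131, -0.476), k2=(-1.127, -0.486), k3=(-1.127, -0.486), k4=(-1.122, -0.496); state += dt/6·(k1+2k2+2k3+k4)
t=0.010: state=(2.429, 3.565)
t=0.020: state=(2.418, 3.560)
t=0.030: state=(2.406, 3.555)
continuing one RK4 step at a time; state shown every 20 steps (Δt=0.2):
t=0.200: state=(2.234, 3.439)
t=0.400: state=(2.068, 3.251)
t=0.600: state=(1.944, 3.028)
t=0.800: state=(1.858, 2.791)
t=0.860: state=(1.839, 2.719)
next step: t=0.870: state=(1.836, 2.708) — y has crossed 2.71
linear interpolation between t=0.860 (2.71947) and t=0.870 (2.70757) → t≈0.868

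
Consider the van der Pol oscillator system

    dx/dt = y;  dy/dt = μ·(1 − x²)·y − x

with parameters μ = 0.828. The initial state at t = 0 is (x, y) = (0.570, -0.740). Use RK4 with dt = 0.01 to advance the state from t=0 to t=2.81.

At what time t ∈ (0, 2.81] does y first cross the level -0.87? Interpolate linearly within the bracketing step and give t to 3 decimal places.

t=0.000: state=(0.570, -0.740)
step 1 (dt=0.01): k1=(-0.740, -0.984), k2=(-0.745, -0.985), k3=(-0.745, -0.985), k4=(-0.750, -0.987); state += dt/6·(k1+2k2+2k3+k4)
t=0.010: state=(0.563, -0.750)
t=0.020: state=(0.555, -0.760)
t=0.030: state=(0.547, -0.770)
continuing one RK4 step at a time; state shown every 10 steps (Δt=0.1):
t=0.100: state=(0.491, -0.840)
t=0.120: state=(0.474, -0.861)
next step: t=0.130: state=(0.465, -0.871) — y has crossed -0.87
linear interpolation between t=0.120 (-0.86054) and t=0.130 (-0.87082) → t≈0.129

t = 0.129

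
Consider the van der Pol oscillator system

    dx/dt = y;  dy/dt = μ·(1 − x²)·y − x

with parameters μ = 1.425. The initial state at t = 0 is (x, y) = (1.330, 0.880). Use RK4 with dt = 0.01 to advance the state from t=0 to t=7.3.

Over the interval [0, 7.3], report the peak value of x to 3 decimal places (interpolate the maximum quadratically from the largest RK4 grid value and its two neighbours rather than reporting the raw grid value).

max x = 2.014

t=0.000: state=(1.330, 0.880)
step 1 (dt=0.01): k1=(0.880, -2.294), k2=(0.869, -2.301), k3=(0.868, -2.300), k4=(0.857, -2.306); state += dt/6·(k1+2k2+2k3+k4)
t=0.010: state=(1.339, 0.857)
t=0.020: state=(1.347, 0.834)
t=0.030: state=(1.355, 0.811)
continuing one RK4 step at a time; state shown every 25 steps (Δt=0.25):
t=0.250: state=(1.478, 0.320)
t=0.500: state=(1.503, -0.097)
t=0.750: state=(1.442, -0.366)
t=1.000: state=(1.326, -0.561)
t=1.250: state=(1.163, -0.745)
t=1.500: state=(0.950, -0.974)
t=1.750: state=(0.667, -1.315)
t=2.000: state=(0.275, -1.863)
t=2.250: state=(-0.286, -2.644)
t=2.500: state=(-1.019, -3.036)
t=2.750: state=(-1.667, -1.919)
t=3.000: state=(-1.957, -0.513)
t=3.250: state=(-1.992, 0.128)
t=3.500: state=(-1.927, 0.356)
t=3.750: state=(-1.824, 0.456)
t=4.000: state=(-1.701, 0.528)
t=4.250: state=(-1.560, 0.602)
t=4.500: state=(-1.398, 0.698)
t=4.750: state=(-1.208, 0.834)
t=5.000: state=(-0.975, 1.043)
t=5.250: state=(-0.675, 1.385)
t=5.500: state=(-0.264, 1.954)
t=5.750: state=(0.324, 2.763)
t=6.000: state=(1.081, 3.084)
t=6.250: state=(1.721, 1.819)
t=6.500: state=(1.985, 0.430)
t=6.750: state=(2.006, -0.161)
t=7.000: state=(1.936, -0.367)
t=7.250: state=(1.832, -0.459)
t=7.300: state=(1.808, -0.473)
largest grid value and its neighbours: x(6.640)=2.01410, x(6.650)=2.01425, x(6.660)=2.01419
parabola through these three points peaks at t≈6.652 with x≈2.01425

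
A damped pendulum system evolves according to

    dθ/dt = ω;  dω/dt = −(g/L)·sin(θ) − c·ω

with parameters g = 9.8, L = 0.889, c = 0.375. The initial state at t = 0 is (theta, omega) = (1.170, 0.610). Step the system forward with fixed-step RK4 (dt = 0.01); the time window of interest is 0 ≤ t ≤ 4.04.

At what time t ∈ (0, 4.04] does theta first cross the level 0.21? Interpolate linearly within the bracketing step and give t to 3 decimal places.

t=0.000: state=(1.170, 0.610)
step 1 (dt=0.01): k1=(0.610, -10.379), k2=(0.558, -10.372), k3=(0.558, -10.371), k4=(0.506, -10.364); state += dt/6·(k1+2k2+2k3+k4)
t=0.010: state=(1.176, 0.506)
t=0.020: state=(1.180, 0.403)
t=0.030: state=(1.184, 0.299)
continuing one RK4 step at a time; state shown every 20 steps (Δt=0.2):
t=0.200: state=(1.089, -1.383)
t=0.400: state=(0.646, -2.921)
t=0.530: state=(0.231, -3.376)
next step: t=0.540: state=(0.197, -3.386) — theta has crossed 0.21
linear interpolation between t=0.530 (0.23110) and t=0.540 (0.19729) → t≈0.536

t = 0.536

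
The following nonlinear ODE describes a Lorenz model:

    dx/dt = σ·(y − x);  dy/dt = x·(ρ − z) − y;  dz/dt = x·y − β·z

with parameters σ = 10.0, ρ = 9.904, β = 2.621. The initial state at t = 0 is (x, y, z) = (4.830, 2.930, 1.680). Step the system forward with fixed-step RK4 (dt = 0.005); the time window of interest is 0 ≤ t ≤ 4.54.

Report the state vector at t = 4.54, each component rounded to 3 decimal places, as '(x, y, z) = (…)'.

t=0.000: state=(4.830, 2.930, 1.680)
step 1 (dt=0.005): k1=(-19.000, 36.792, 9.749), k2=(-17.605, 36.193, 9.985), k3=(-17.655, 36.220, 9.987), k4=(-16.306, 35.648, 10.218); state += dt/6·(k1+2k2+2k3+k4)
t=0.005: state=(4.742, 3.111, 1.730)
t=0.010: state=(4.667, 3.287, 1.782)
t=0.015: state=(4.604, 3.457, 1.837)
continuing one RK4 step at a time; state shown every 40 steps (Δt=0.2):
t=0.200: state=(6.403, 8.226, 5.969)
t=0.400: state=(7.626, 6.349, 13.125)
t=0.600: state=(3.799, 2.220, 11.138)
t=0.800: state=(2.254, 2.124, 7.445)
t=1.000: state=(2.760, 3.346, 5.429)
t=1.200: state=(4.529, 5.664, 5.831)
t=1.400: state=(6.509, 6.994, 9.424)
t=1.600: state=(5.695, 4.629, 11.390)
t=1.800: state=(3.816, 3.233, 9.392)
t=2.000: state=(3.483, 3.681, 7.400)
t=2.200: state=(4.384, 5.023, 7.048)
t=2.400: state=(5.610, 6.038, 8.694)
t=2.600: state=(5.609, 5.194, 10.269)
t=2.800: state=(4.546, 4.072, 9.627)
t=3.000: state=(4.070, 4.078, 8.310)
t=3.200: state=(4.473, 4.820, 7.855)
t=3.400: state=(5.185, 5.465, 8.618)
t=3.600: state=(5.329, 5.180, 9.580)
t=3.800: state=(4.801, 4.509, 9.456)
t=4.000: state=(4.427, 4.375, 8.706)
t=4.200: state=(4.580, 4.758, 8.328)
t=4.400: state=(4.980, 5.154, 8.666)
t=4.540: state=(5.129, 5.156, 9.085)

(x, y, z) = (5.129, 5.156, 9.085)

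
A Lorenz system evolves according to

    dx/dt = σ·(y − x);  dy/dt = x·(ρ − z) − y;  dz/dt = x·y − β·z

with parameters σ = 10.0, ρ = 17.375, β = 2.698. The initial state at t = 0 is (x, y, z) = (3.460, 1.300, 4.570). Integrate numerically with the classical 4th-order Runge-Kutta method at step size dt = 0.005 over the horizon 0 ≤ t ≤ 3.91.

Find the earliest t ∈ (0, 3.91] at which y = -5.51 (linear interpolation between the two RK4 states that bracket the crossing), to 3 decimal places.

t=0.000: state=(3.460, 1.300, 4.570)
step 1 (dt=0.005): k1=(-21.600, 43.005, -7.832), k2=(-19.985, 42.273, -7.483), k3=(-20.044, 42.324, -7.486), k4=(-18.482, 41.636, -7.150); state += dt/6·(k1+2k2+2k3+k4)
t=0.005: state=(3.360, 1.512, 4.533)
t=0.010: state=(3.275, 1.717, 4.498)
t=0.015: state=(3.204, 1.916, 4.467)
continuing one RK4 step at a time; state shown every 40 steps (Δt=0.2):
t=0.200: state=(6.232, 10.023, 6.600)
t=0.400: state=(11.956, 9.797, 24.700)
t=0.600: state=(2.825, -0.218, 18.142)
t=0.800: state=(0.459, 0.296, 10.565)
t=1.000: state=(0.726, 1.118, 6.217)
t=1.200: state=(2.516, 4.206, 4.258)
t=1.400: state=(9.033, 13.653, 10.951)
t=1.600: state=(9.254, 3.674, 25.103)
t=1.800: state=(1.296, -0.217, 15.174)
t=2.000: state=(0.305, 0.311, 8.848)
t=2.200: state=(0.703, 1.128, 5.210)
t=2.400: state=(2.643, 4.486, 3.727)
t=2.600: state=(9.665, 14.408, 11.894)
t=2.800: state=(8.565, 2.549, 24.876)
t=3.000: state=(0.891, -0.444, 14.670)
t=3.200: state=(-0.085, -0.216, 8.542)
t=3.400: state=(-0.380, -0.620, 4.995)
t=3.600: state=(-1.472, -2.524, 3.124)
t=3.705: state=(-3.149, -5.440, 3.184)
next step: t=3.710: state=(-3.266, -5.639, 3.230) — y has crossed -5.51
linear interpolation between t=3.705 (-5.43969) and t=3.710 (-5.63919) → t≈3.707

t = 3.707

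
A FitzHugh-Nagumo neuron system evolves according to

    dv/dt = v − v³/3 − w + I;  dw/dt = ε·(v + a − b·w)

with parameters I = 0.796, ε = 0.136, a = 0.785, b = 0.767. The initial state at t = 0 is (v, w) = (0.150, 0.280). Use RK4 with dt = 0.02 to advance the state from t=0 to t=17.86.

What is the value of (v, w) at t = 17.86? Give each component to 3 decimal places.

t=0.000: state=(0.150, 0.280)
step 1 (dt=0.02): k1=(0.665, 0.098), k2=(0.670, 0.099), k3=(0.670, 0.099), k4=(0.676, 0.100); state += dt/6·(k1+2k2+2k3+k4)
t=0.020: state=(0.163, 0.282)
t=0.040: state=(0.177, 0.284)
t=0.060: state=(0.191, 0.286)
continuing one RK4 step at a time; state shown every 50 steps (Δt=1):
t=1.000: state=(1.069, 0.429)
t=2.000: state=(1.694, 0.677)
t=3.000: state=(1.705, 0.933)
t=4.000: state=(1.597, 1.156)
t=5.000: state=(1.470, 1.341)
t=6.000: state=(1.330, 1.490)
t=7.000: state=(1.170, 1.605)
t=8.000: state=(0.975, 1.687)
t=9.000: state=(0.698, 1.730)
t=10.000: state=(0.195, 1.721)
t=11.000: state=(-0.948, 1.611)
t=12.000: state=(-1.871, 1.355)
t=13.000: state=(-1.889, 1.076)
t=14.000: state=(-1.796, 0.832)
t=15.000: state=(-1.696, 0.626)
t=16.000: state=(-1.595, 0.453)
t=17.000: state=(-1.493, 0.310)
t=17.860: state=(-1.404, 0.209)

(v, w) = (-1.404, 0.209)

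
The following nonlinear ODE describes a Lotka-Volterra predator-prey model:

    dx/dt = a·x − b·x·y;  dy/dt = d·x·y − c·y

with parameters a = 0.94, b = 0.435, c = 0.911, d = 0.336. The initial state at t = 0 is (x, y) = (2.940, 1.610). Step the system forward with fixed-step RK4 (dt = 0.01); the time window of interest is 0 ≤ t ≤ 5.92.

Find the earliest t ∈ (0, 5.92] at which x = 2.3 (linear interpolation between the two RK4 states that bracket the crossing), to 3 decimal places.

t = 3.454

t=0.000: state=(2.940, 1.610)
step 1 (dt=0.01): k1=(0.705, 0.124), k2=(0.705, 0.126), k3=(0.705, 0.126), k4=(0.705, 0.128); state += dt/6·(k1+2k2+2k3+k4)
t=0.010: state=(2.947, 1.611)
t=0.020: state=(2.954, 1.613)
t=0.030: state=(2.961, 1.614)
continuing one RK4 step at a time; state shown every 20 steps (Δt=0.2):
t=0.200: state=(3.080, 1.643)
t=0.400: state=(3.216, 1.692)
t=0.600: state=(3.341, 1.758)
t=0.800: state=(3.448, 1.840)
t=1.000: state=(3.531, 1.939)
t=1.200: state=(3.582, 2.053)
t=1.400: state=(3.596, 2.178)
t=1.600: state=(3.570, 2.310)
t=1.800: state=(3.504, 2.443)
t=2.000: state=(3.400, 2.568)
t=2.200: state=(3.266, 2.678)
t=2.400: state=(3.110, 2.765)
t=2.600: state=(2.942, 2.825)
t=2.800: state=(2.773, 2.852)
t=3.000: state=(2.611, 2.849)
t=3.200: state=(2.463, 2.815)
t=3.400: state=(2.332, 2.756)
t=3.450: state=(2.302, 2.738)
next step: t=3.460: state=(2.297, 2.734) — x has crossed 2.3
linear interpolation between t=3.450 (2.30239) and t=3.460 (2.29664) → t≈3.454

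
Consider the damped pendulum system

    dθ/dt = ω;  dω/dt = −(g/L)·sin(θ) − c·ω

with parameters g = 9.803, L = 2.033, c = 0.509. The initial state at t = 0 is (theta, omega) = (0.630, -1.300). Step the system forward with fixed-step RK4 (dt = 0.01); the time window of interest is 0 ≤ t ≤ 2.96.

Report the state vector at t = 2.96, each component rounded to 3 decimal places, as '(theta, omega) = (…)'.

(theta, omega) = (0.283, -0.641)

t=0.000: state=(0.630, -1.300)
step 1 (dt=0.01): k1=(-1.300, -2.179), k2=(-1.311, -2.148), k3=(-1.311, -2.148), k4=(-1.321, -2.117); state += dt/6·(k1+2k2+2k3+k4)
t=0.010: state=(0.617, -1.321)
t=0.020: state=(0.604, -1.342)
t=0.030: state=(0.590, -1.363)
continuing one RK4 step at a time; state shown every 10 steps (Δt=0.1):
t=0.100: state=(0.490, -1.485)
t=0.200: state=(0.335, -1.600)
t=0.300: state=(0.173, -1.639)
t=0.400: state=(0.010, -1.600)
t=0.500: state=(-0.145, -1.488)
t=0.600: state=(-0.285, -1.313)
t=0.700: state=(-0.406, -1.088)
t=0.800: state=(-0.502, -0.827)
t=0.900: state=(-0.570, -0.544)
t=1.000: state=(-0.610, -0.255)
t=1.100: state=(-0.621, 0.030)
t=1.200: state=(-0.605, 0.300)
t=1.300: state=(-0.562, 0.545)
t=1.400: state=(-0.497, 0.756)
t=1.500: state=(-0.412, 0.925)
t=1.600: state=(-0.313, 1.047)
t=1.700: state=(-0.205, 1.115)
t=1.800: state=(-0.092, 1.129)
t=1.900: state=(0.019, 1.090)
t=2.000: state=(0.124, 1.002)
t=2.100: state=(0.218, 0.871)
t=2.200: state=(0.297, 0.707)
t=2.300: state=(0.359, 0.520)
t=2.400: state=(0.401, 0.319)
t=2.500: state=(0.422, 0.114)
t=2.600: state=(0.424, -0.085)
t=2.700: state=(0.406, -0.271)
t=2.800: state=(0.370, -0.436)
t=2.900: state=(0.320, -0.574)
t=2.960: state=(0.283, -0.641)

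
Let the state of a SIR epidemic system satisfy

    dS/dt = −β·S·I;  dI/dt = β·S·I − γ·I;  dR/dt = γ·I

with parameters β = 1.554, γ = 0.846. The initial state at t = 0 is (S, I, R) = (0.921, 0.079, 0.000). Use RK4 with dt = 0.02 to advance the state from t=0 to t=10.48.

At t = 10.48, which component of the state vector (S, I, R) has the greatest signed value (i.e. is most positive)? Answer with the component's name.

largest component: R

t=0.000: state=(0.921, 0.079, 0.000)
step 1 (dt=0.02): k1=(-0.113, 0.046, 0.067), k2=(-0.114, 0.046, 0.067), k3=(-0.114, 0.046, 0.067), k4=(-0.114, 0.046, 0.068); state += dt/6·(k1+2k2+2k3+k4)
t=0.020: state=(0.919, 0.080, 0.001)
t=0.040: state=(0.916, 0.081, 0.003)
t=0.060: state=(0.914, 0.082, 0.004)
continuing one RK4 step at a time; state shown every 25 steps (Δt=0.5):
t=0.500: state=(0.858, 0.103, 0.038)
t=1.000: state=(0.784, 0.128, 0.088)
t=1.500: state=(0.704, 0.150, 0.147)
t=2.000: state=(0.622, 0.164, 0.213)
t=2.500: state=(0.546, 0.169, 0.284)
t=3.000: state=(0.480, 0.165, 0.355)
t=3.500: state=(0.424, 0.154, 0.423)
t=4.000: state=(0.378, 0.137, 0.484)
t=4.500: state=(0.342, 0.119, 0.539)
t=5.000: state=(0.314, 0.100, 0.585)
t=5.500: state=(0.293, 0.083, 0.624)
t=6.000: state=(0.276, 0.068, 0.656)
t=6.500: state=(0.263, 0.055, 0.682)
t=7.000: state=(0.253, 0.044, 0.703)
t=7.500: state=(0.246, 0.035, 0.719)
t=8.000: state=(0.240, 0.028, 0.732)
t=8.500: state=(0.235, 0.022, 0.743)
t=9.000: state=(0.232, 0.017, 0.751)
t=9.500: state=(0.229, 0.013, 0.758)
t=10.000: state=(0.227, 0.010, 0.763)
t=10.480: state=(0.225, 0.008, 0.766)
compare at T: S=0.225, I=0.008, R=0.766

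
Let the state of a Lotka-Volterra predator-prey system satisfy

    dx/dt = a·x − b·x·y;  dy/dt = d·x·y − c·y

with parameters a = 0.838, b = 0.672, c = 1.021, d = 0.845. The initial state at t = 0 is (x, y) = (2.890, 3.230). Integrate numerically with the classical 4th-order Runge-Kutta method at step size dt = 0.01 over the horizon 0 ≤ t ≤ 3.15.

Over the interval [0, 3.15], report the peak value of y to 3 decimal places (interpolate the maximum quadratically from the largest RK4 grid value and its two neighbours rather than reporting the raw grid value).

max y = 4.407

t=0.000: state=(2.890, 3.230)
step 1 (dt=0.01): k1=(-3.851, 4.590), k2=(-3.870, 4.570), k3=(-3.869, 4.569), k4=(-3.887, 4.548); state += dt/6·(k1+2k2+2k3+k4)
t=0.010: state=(2.851, 3.276)
t=0.020: state=(2.812, 3.321)
t=0.030: state=(2.773, 3.366)
continuing one RK4 step at a time; state shown every 20 steps (Δt=0.2):
t=0.200: state=(2.093, 4.013)
t=0.400: state=(1.400, 4.383)
t=0.600: state=(0.918, 4.334)
t=0.800: state=(0.618, 4.015)
t=1.000: state=(0.439, 3.574)
t=1.200: state=(0.331, 3.108)
t=1.400: state=(0.266, 2.664)
t=1.600: state=(0.226, 2.263)
t=1.800: state=(0.202, 1.913)
t=2.000: state=(0.188, 1.611)
t=2.200: state=(0.183, 1.355)
t=2.400: state=(0.183, 1.140)
t=2.600: state=(0.188, 0.959)
t=2.800: state=(0.197, 0.807)
t=3.000: state=(0.211, 0.681)
t=3.150: state=(0.224, 0.601)
largest grid value and its neighbours: y(0.460)=4.40679, y(0.470)=4.40724, y(0.480)=4.40673
parabola through these three points peaks at t≈0.470 with y≈4.40724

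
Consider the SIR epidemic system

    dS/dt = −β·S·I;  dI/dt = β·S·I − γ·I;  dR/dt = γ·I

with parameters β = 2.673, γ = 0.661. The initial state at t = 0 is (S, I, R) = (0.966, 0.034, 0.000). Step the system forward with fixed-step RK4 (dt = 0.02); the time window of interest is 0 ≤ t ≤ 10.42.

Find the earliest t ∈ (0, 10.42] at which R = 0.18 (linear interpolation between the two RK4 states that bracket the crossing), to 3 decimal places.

t=0.000: state=(0.966, 0.034, 0.000)
step 1 (dt=0.02): k1=(-0.088, 0.065, 0.022), k2=(-0.089, 0.066, 0.023), k3=(-0.089, 0.067, 0.023), k4=(-0.091, 0.068, 0.023); state += dt/6·(k1+2k2+2k3+k4)
t=0.020: state=(0.964, 0.035, 0.000)
t=0.040: state=(0.962, 0.037, 0.001)
t=0.060: state=(0.960, 0.038, 0.001)
continuing one RK4 step at a time; state shown every 25 steps (Δt=0.5):
t=0.500: state=(0.896, 0.085, 0.019)
t=1.000: state=(0.752, 0.186, 0.062)
t=1.500: state=(0.537, 0.318, 0.145)
t=1.640: state=(0.473, 0.350, 0.176)
next step: t=1.660: state=(0.465, 0.354, 0.181) — R has crossed 0.18
linear interpolation between t=1.640 (0.17634) and t=1.660 (0.18100) → t≈1.656

t = 1.656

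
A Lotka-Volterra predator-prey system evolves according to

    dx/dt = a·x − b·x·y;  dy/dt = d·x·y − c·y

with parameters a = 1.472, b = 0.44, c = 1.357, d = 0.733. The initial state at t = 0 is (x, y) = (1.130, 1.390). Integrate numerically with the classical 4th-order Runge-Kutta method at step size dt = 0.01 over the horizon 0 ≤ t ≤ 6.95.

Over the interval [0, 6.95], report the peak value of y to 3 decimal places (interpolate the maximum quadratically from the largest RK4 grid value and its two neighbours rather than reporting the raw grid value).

t=0.000: state=(1.130, 1.390)
step 1 (dt=0.01): k1=(0.972, -0.735), k2=(0.978, -0.728), k3=(0.978, -0.728), k4=(0.984, -0.721); state += dt/6·(k1+2k2+2k3+k4)
t=0.010: state=(1.140, 1.383)
t=0.020: state=(1.150, 1.376)
t=0.030: state=(1.160, 1.369)
continuing one RK4 step at a time; state shown every 25 steps (Δt=0.25):
t=0.250: state=(1.413, 1.248)
t=0.500: state=(1.787, 1.190)
t=0.750: state=(2.263, 1.227)
t=1.000: state=(2.835, 1.392)
t=1.250: state=(3.451, 1.764)
t=1.500: state=(3.963, 2.488)
t=1.750: state=(4.087, 3.736)
t=2.000: state=(3.575, 5.424)
t=2.250: state=(2.614, 6.831)
t=2.500: state=(1.726, 7.211)
t=2.750: state=(1.156, 6.657)
t=3.000: state=(0.846, 5.679)
t=3.250: state=(0.693, 4.649)
t=3.500: state=(0.632, 3.735)
t=3.750: state=(0.632, 2.985)
t=4.000: state=(0.680, 2.396)
t=4.250: state=(0.775, 1.949)
t=4.500: state=(0.921, 1.620)
t=4.750: state=(1.129, 1.391)
t=5.000: state=(1.411, 1.249)
t=5.250: state=(1.784, 1.190)
t=5.500: state=(2.260, 1.226)
t=5.750: state=(2.831, 1.391)
t=6.000: state=(3.448, 1.761)
t=6.250: state=(3.961, 2.482)
t=6.500: state=(4.089, 3.727)
t=6.750: state=(3.580, 5.414)
t=6.950: state=(2.822, 6.611)
largest grid value and its neighbours: y(2.450)=7.22437, y(2.460)=7.22504, y(2.470)=7.22405
parabola through these three points peaks at t≈2.459 with y≈7.22505

max y = 7.225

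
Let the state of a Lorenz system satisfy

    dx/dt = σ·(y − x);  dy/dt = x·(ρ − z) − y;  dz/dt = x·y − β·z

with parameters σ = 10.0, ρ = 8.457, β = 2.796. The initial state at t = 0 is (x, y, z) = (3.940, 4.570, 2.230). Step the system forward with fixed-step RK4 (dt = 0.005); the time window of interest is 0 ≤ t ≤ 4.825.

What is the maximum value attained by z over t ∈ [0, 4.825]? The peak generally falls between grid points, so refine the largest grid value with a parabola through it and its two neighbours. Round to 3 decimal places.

max z = 10.873

t=0.000: state=(3.940, 4.570, 2.230)
step 1 (dt=0.005): k1=(6.300, 19.964, 11.771), k2=(6.642, 19.896, 11.958), k3=(6.631, 19.900, 11.960), k4=(6.963, 19.834, 12.150); state += dt/6·(k1+2k2+2k3+k4)
t=0.005: state=(3.973, 4.669, 2.290)
t=0.010: state=(4.010, 4.768, 2.352)
t=0.015: state=(4.049, 4.867, 2.415)
continuing one RK4 step at a time; state shown every 40 steps (Δt=0.2):
t=0.200: state=(6.415, 7.605, 6.536)
t=0.400: state=(6.445, 5.227, 10.845)
t=0.600: state=(3.695, 2.658, 8.936)
t=0.800: state=(2.711, 2.674, 6.275)
t=1.000: state=(3.238, 3.757, 5.019)
t=1.200: state=(4.605, 5.371, 5.699)
t=1.400: state=(5.717, 5.892, 8.021)
t=1.600: state=(5.137, 4.523, 9.012)
t=1.800: state=(4.019, 3.641, 7.867)
t=2.000: state=(3.760, 3.858, 6.644)
t=2.200: state=(4.267, 4.627, 6.409)
t=2.400: state=(4.948, 5.196, 7.233)
t=2.600: state=(5.055, 4.911, 8.105)
t=2.800: state=(4.570, 4.303, 7.998)
t=3.000: state=(4.211, 4.143, 7.345)
t=3.200: state=(4.295, 4.428, 6.965)
t=3.400: state=(4.624, 4.785, 7.158)
t=3.600: state=(4.815, 4.827, 7.618)
t=3.800: state=(4.686, 4.569, 7.784)
t=4.000: state=(4.461, 4.378, 7.554)
t=4.200: state=(4.403, 4.428, 7.283)
t=4.400: state=(4.524, 4.605, 7.254)
t=4.600: state=(4.659, 4.700, 7.442)
t=4.800: state=(4.662, 4.628, 7.599)
t=4.825: state=(4.653, 4.612, 7.605)
largest grid value and its neighbours: z(0.410)=10.86808, z(0.415)=10.87237, z(0.420)=10.87187
parabola through these three points peaks at t≈0.417 with z≈10.87275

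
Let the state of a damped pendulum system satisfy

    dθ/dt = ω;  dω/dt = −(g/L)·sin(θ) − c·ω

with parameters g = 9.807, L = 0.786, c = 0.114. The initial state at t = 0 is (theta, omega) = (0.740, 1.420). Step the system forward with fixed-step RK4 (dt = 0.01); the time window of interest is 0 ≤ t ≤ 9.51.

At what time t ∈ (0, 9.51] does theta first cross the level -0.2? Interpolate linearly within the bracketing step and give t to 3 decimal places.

t = 0.697

t=0.000: state=(0.740, 1.420)
step 1 (dt=0.01): k1=(1.420, -8.575), k2=(1.377, -8.635), k3=(1.377, -8.633), k4=(1.334, -8.691); state += dt/6·(k1+2k2+2k3+k4)
t=0.010: state=(0.754, 1.334)
t=0.020: state=(0.767, 1.246)
t=0.030: state=(0.779, 1.158)
continuing one RK4 step at a time; state shown every 50 steps (Δt=0.5):
t=0.500: state=(0.349, -2.608)
t=0.690: state=(-0.180, -2.750)
next step: t=0.700: state=(-0.207, -2.723) — theta has crossed -0.2
linear interpolation between t=0.690 (-0.18010) and t=0.700 (-0.20747) → t≈0.697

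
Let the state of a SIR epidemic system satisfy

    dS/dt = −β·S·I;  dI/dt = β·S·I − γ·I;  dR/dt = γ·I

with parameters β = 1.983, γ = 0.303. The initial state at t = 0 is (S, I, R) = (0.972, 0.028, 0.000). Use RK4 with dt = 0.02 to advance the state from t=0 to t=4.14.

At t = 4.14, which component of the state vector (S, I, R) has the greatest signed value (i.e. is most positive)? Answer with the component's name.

t=0.000: state=(0.972, 0.028, 0.000)
step 1 (dt=0.02): k1=(-0.054, 0.045, 0.008), k2=(-0.055, 0.046, 0.009), k3=(-0.055, 0.046, 0.009), k4=(-0.056, 0.047, 0.009); state += dt/6·(k1+2k2+2k3+k4)
t=0.020: state=(0.971, 0.029, 0.000)
t=0.040: state=(0.970, 0.030, 0.000)
t=0.060: state=(0.969, 0.031, 0.001)
continuing one RK4 step at a time; state shown every 10 steps (Δt=0.2):
t=0.200: state=(0.959, 0.039, 0.002)
t=0.400: state=(0.942, 0.053, 0.005)
t=0.600: state=(0.919, 0.072, 0.009)
t=0.800: state=(0.889, 0.097, 0.014)
t=1.000: state=(0.850, 0.129, 0.020)
t=1.200: state=(0.801, 0.169, 0.029)
t=1.400: state=(0.743, 0.216, 0.041)
t=1.600: state=(0.675, 0.270, 0.056)
t=1.800: state=(0.599, 0.327, 0.074)
t=2.000: state=(0.521, 0.384, 0.095)
t=2.200: state=(0.442, 0.437, 0.120)
t=2.400: state=(0.368, 0.483, 0.148)
t=2.600: state=(0.302, 0.519, 0.179)
t=2.800: state=(0.244, 0.545, 0.211)
t=3.000: state=(0.196, 0.559, 0.245)
t=3.200: state=(0.157, 0.564, 0.279)
t=3.400: state=(0.126, 0.562, 0.313)
t=3.600: state=(0.101, 0.553, 0.347)
t=3.800: state=(0.081, 0.539, 0.380)
t=4.000: state=(0.066, 0.523, 0.412)
t=4.140: state=(0.057, 0.509, 0.434)
compare at T: S=0.057, I=0.509, R=0.434

largest component: I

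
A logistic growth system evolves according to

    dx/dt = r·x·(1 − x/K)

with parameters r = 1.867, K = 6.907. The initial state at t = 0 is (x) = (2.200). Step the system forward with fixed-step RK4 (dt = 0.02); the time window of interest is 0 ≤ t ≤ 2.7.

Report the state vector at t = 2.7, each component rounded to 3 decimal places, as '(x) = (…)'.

t=0.000: state=(2.200)
step 1 (dt=0.02): k1=(2.799), k2=(2.818), k3=(2.818), k4=(2.836); state += dt/6·(k1+2k2+2k3+k4)
t=0.020: state=(2.256)
t=0.040: state=(2.313)
t=0.060: state=(2.371)
continuing one RK4 step at a time; state shown every 5 steps (Δt=0.1):
t=0.100: state=(2.489)
t=0.200: state=(2.793)
t=0.300: state=(3.108)
t=0.400: state=(3.430)
t=0.500: state=(3.751)
t=0.600: state=(4.068)
t=0.700: state=(4.374)
t=0.800: state=(4.665)
t=0.900: state=(4.938)
t=1.000: state=(5.190)
t=1.100: state=(5.420)
t=1.200: state=(5.626)
t=1.300: state=(5.810)
t=1.400: state=(5.971)
t=1.500: state=(6.112)
t=1.600: state=(6.234)
t=1.700: state=(6.339)
t=1.800: state=(6.429)
t=1.900: state=(6.506)
t=2.000: state=(6.571)
t=2.100: state=(6.626)
t=2.200: state=(6.672)
t=2.300: state=(6.711)
t=2.400: state=(6.744)
t=2.500: state=(6.771)
t=2.600: state=(6.794)
t=2.700: state=(6.813)

(x) = (6.813)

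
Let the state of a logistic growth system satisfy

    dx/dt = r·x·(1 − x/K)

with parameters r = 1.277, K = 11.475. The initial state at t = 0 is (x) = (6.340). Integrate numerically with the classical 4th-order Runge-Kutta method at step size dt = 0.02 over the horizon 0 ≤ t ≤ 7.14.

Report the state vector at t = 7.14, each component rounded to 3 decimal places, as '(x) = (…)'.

(x) = (11.474)

t=0.000: state=(6.340)
step 1 (dt=0.02): k1=(3.623), k2=(3.618), k3=(3.618), k4=(3.613); state += dt/6·(k1+2k2+2k3+k4)
t=0.020: state=(6.412)
t=0.040: state=(6.485)
t=0.060: state=(6.556)
continuing one RK4 step at a time; state shown every 25 steps (Δt=0.5):
t=0.500: state=(8.037)
t=1.000: state=(9.361)
t=1.500: state=(10.252)
t=2.000: state=(10.795)
t=2.500: state=(11.106)
t=3.000: state=(11.277)
t=3.500: state=(11.370)
t=4.000: state=(11.419)
t=4.500: state=(11.445)
t=5.000: state=(11.459)
t=5.500: state=(11.467)
t=6.000: state=(11.471)
t=6.500: state=(11.473)
t=7.000: state=(11.474)
t=7.140: state=(11.474)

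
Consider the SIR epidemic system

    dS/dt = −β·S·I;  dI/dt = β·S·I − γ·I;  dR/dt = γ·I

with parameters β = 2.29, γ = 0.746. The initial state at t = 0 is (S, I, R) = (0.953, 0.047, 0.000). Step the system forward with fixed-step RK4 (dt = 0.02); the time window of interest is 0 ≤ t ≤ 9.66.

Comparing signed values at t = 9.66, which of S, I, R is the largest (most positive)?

largest component: R

t=0.000: state=(0.953, 0.047, 0.000)
step 1 (dt=0.02): k1=(-0.103, 0.068, 0.035), k2=(-0.104, 0.068, 0.036), k3=(-0.104, 0.068, 0.036), k4=(-0.105, 0.069, 0.036); state += dt/6·(k1+2k2+2k3+k4)
t=0.020: state=(0.951, 0.048, 0.001)
t=0.040: state=(0.949, 0.050, 0.001)
t=0.060: state=(0.947, 0.051, 0.002)
continuing one RK4 step at a time; state shown every 25 steps (Δt=0.5):
t=0.500: state=(0.882, 0.093, 0.025)
t=1.000: state=(0.763, 0.165, 0.073)
t=1.500: state=(0.602, 0.249, 0.150)
t=2.000: state=(0.435, 0.309, 0.255)
t=2.500: state=(0.302, 0.324, 0.375)
t=3.000: state=(0.211, 0.298, 0.492)
t=3.500: state=(0.154, 0.252, 0.594)
t=4.000: state=(0.119, 0.202, 0.679)
t=4.500: state=(0.097, 0.158, 0.746)
t=5.000: state=(0.082, 0.120, 0.797)
t=5.500: state=(0.073, 0.090, 0.837)
t=6.000: state=(0.067, 0.067, 0.866)
t=6.500: state=(0.063, 0.050, 0.888)
t=7.000: state=(0.059, 0.037, 0.904)
t=7.500: state=(0.057, 0.027, 0.915)
t=8.000: state=(0.056, 0.020, 0.924)
t=8.500: state=(0.055, 0.015, 0.931)
t=9.000: state=(0.054, 0.011, 0.935)
t=9.500: state=(0.053, 0.008, 0.939)
t=9.660: state=(0.053, 0.007, 0.940)
compare at T: S=0.053, I=0.007, R=0.940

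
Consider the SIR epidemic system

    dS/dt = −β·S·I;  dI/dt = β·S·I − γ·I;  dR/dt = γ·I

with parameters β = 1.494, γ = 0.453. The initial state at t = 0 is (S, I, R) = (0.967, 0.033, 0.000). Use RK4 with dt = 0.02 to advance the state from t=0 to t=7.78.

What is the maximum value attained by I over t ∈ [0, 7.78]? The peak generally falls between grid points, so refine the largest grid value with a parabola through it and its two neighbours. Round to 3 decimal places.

max I = 0.345

t=0.000: state=(0.967, 0.033, 0.000)
step 1 (dt=0.02): k1=(-0.048, 0.033, 0.015), k2=(-0.048, 0.033, 0.015), k3=(-0.048, 0.033, 0.015), k4=(-0.049, 0.033, 0.015); state += dt/6·(k1+2k2+2k3+k4)
t=0.020: state=(0.966, 0.034, 0.000)
t=0.040: state=(0.965, 0.034, 0.001)
t=0.060: state=(0.964, 0.035, 0.001)
continuing one RK4 step at a time; state shown every 25 steps (Δt=0.5):
t=0.500: state=(0.937, 0.054, 0.010)
t=1.000: state=(0.890, 0.085, 0.025)
t=1.500: state=(0.823, 0.128, 0.049)
t=2.000: state=(0.733, 0.183, 0.084)
t=2.500: state=(0.625, 0.243, 0.132)
t=3.000: state=(0.511, 0.296, 0.193)
t=3.500: state=(0.404, 0.331, 0.265)
t=4.000: state=(0.313, 0.345, 0.342)
t=4.500: state=(0.242, 0.338, 0.420)
t=5.000: state=(0.190, 0.316, 0.494)
t=5.500: state=(0.151, 0.286, 0.562)
t=6.000: state=(0.124, 0.253, 0.623)
t=6.500: state=(0.104, 0.219, 0.677)
t=7.000: state=(0.089, 0.188, 0.723)
t=7.500: state=(0.078, 0.160, 0.762)
t=7.780: state=(0.073, 0.145, 0.781)
largest grid value and its neighbours: I(4.040)=0.34511, I(4.060)=0.34513, I(4.080)=0.34512
parabola through these three points peaks at t≈4.063 with I≈0.34513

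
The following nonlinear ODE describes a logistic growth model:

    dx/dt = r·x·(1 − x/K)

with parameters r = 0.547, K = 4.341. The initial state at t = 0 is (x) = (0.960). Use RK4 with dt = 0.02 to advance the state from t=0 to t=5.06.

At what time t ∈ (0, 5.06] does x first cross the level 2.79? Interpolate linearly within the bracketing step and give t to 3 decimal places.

t = 3.375

t=0.000: state=(0.960)
step 1 (dt=0.02): k1=(0.409), k2=(0.410), k3=(0.410), k4=(0.411); state += dt/6·(k1+2k2+2k3+k4)
t=0.020: state=(0.968)
t=0.040: state=(0.976)
t=0.060: state=(0.985)
continuing one RK4 step at a time; state shown every 10 steps (Δt=0.2):
t=0.200: state=(1.044)
t=0.400: state=(1.133)
t=0.600: state=(1.227)
t=0.800: state=(1.326)
t=1.000: state=(1.429)
t=1.200: state=(1.536)
t=1.400: state=(1.646)
t=1.600: state=(1.759)
t=1.800: state=(1.875)
t=2.000: state=(1.992)
t=2.200: state=(2.110)
t=2.400: state=(2.229)
t=2.600: state=(2.347)
t=2.800: state=(2.465)
t=3.000: state=(2.580)
t=3.200: state=(2.693)
t=3.360: state=(2.782)
next step: t=3.380: state=(2.793) — x has crossed 2.79
linear interpolation between t=3.360 (2.78180) and t=3.380 (2.79272) → t≈3.375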